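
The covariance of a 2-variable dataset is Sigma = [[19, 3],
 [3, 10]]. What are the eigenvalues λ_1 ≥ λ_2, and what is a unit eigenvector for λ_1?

Step 1 — characteristic polynomial of 2×2 Sigma:
  det(Sigma - λI) = λ² - trace · λ + det = 0.
  trace = 19 + 10 = 29, det = 19·10 - (3)² = 181.
Step 2 — discriminant:
  Δ = trace² - 4·det = 841 - 724 = 117.
Step 3 — eigenvalues:
  λ = (trace ± √Δ)/2 = (29 ± 10.8167)/2,
  λ_1 = 19.9083,  λ_2 = 9.0917.

Step 4 — unit eigenvector for λ_1: solve (Sigma - λ_1 I)v = 0. First row:
  (19 - 19.9083)·v_x + (3)·v_y = 0, i.e. (-0.9083)·v_x + (3)·v_y = 0,
  so v ∝ (b, λ_1 - a) = (3, 0.9083) = u.
  ||u|| = √((3)² + (0.9083)²) = √(9.8251) ≈ 3.1345,
  v_1 = u/||u|| ≈ (0.9571, 0.2898) (||v_1|| = 1).

λ_1 = 19.9083,  λ_2 = 9.0917;  v_1 ≈ (0.9571, 0.2898)


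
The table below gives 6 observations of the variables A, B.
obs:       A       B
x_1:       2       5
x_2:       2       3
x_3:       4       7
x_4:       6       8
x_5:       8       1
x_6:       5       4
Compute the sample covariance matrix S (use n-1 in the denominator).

Step 1 — column means:
  mean(A) = (2 + 2 + 4 + 6 + 8 + 5) / 6 = 27/6 = 4.5
  mean(B) = (5 + 3 + 7 + 8 + 1 + 4) / 6 = 28/6 = 4.6667

Step 2 — sample covariance S[i,j] = (1/(n-1)) · Σ_k (x_{k,i} - mean_i) · (x_{k,j} - mean_j), with n-1 = 5.
  S[A,A] = ((-2.5)·(-2.5) + (-2.5)·(-2.5) + (-0.5)·(-0.5) + (1.5)·(1.5) + (3.5)·(3.5) + (0.5)·(0.5)) / 5 = 27.5/5 = 5.5
  S[A,B] = ((-2.5)·(0.3333) + (-2.5)·(-1.6667) + (-0.5)·(2.3333) + (1.5)·(3.3333) + (3.5)·(-3.6667) + (0.5)·(-0.6667)) / 5 = -6/5 = -1.2
  S[B,B] = ((0.3333)·(0.3333) + (-1.6667)·(-1.6667) + (2.3333)·(2.3333) + (3.3333)·(3.3333) + (-3.6667)·(-3.6667) + (-0.6667)·(-0.6667)) / 5 = 33.3333/5 = 6.6667

S is symmetric (S[j,i] = S[i,j]). Assembling:

S = [[5.5, -1.2],
 [-1.2, 6.6667]]


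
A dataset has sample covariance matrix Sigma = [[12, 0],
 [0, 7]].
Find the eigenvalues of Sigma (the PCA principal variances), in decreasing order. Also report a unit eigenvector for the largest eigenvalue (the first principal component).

Step 1 — characteristic polynomial of 2×2 Sigma:
  det(Sigma - λI) = λ² - trace · λ + det = 0.
  trace = 12 + 7 = 19, det = 12·7 - (0)² = 84.
Step 2 — discriminant:
  Δ = trace² - 4·det = 361 - 336 = 25.
Step 3 — eigenvalues:
  λ = (trace ± √Δ)/2 = (19 ± 5)/2,
  λ_1 = 12,  λ_2 = 7.

Step 4 — unit eigenvector for λ_1: Sigma is diagonal, so its eigenvectors are the coordinate axes. λ_1 = 12 is the diagonal entry on the first coordinate axis, hence
  v_1 = (1, 0) (||v_1|| = 1).

λ_1 = 12,  λ_2 = 7;  v_1 ≈ (1, 0)


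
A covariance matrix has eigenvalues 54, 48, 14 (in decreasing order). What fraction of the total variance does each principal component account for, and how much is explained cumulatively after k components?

Step 1 — total variance = trace(Sigma) = Σ λ_i = 54 + 48 + 14 = 116.

Step 2 — fraction explained by component i = λ_i / Σ λ:
  PC1: 54/116 = 0.4655
  PC2: 48/116 = 0.4138
  PC3: 14/116 = 0.1207

Step 3 — cumulative fraction after k components = (λ_1 + ... + λ_k) / Σ λ:
  k = 1: 54/116 = 0.4655
  k = 2: (54 + 48)/116 = 102/116 = 0.8793
  k = 3: (54 + 48 + 14)/116 = 116/116 = 1

Summary (fraction, with percent):

explained: PC1 0.4655 (46.55%), PC2 0.4138 (41.38%), PC3 0.1207 (12.07%);  cumulative: 0.4655, 0.8793, 1


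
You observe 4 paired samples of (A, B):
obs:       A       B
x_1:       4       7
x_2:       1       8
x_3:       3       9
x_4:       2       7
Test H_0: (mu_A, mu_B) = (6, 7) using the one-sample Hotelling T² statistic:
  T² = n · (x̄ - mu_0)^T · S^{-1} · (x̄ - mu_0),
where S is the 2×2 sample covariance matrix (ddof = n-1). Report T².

Step 1 — sample mean vector:
  mean(A) = (4 + 1 + 3 + 2) / 4 = 10/4 = 2.5
  mean(B) = (7 + 8 + 9 + 7) / 4 = 31/4 = 7.75
  x̄ = (2.5, 7.75),  deviation x̄ - mu_0 = (2.5, 7.75) - (6, 7) = (-3.5, 0.75).

Step 2 — sample covariance matrix, S[i,j] = (1/(n-1)) · Σ_k (x_{k,i} - mean_i) · (x_{k,j} - mean_j), divisor n-1 = 3:
  S[A,A] = ((1.5)·(1.5) + (-1.5)·(-1.5) + (0.5)·(0.5) + (-0.5)·(-0.5)) / 3 = 5/3 = 1.6667
  S[A,B] = ((1.5)·(-0.75) + (-1.5)·(0.25) + (0.5)·(1.25) + (-0.5)·(-0.75)) / 3 = -0.5/3 = -0.1667
  S[B,B] = ((-0.75)·(-0.75) + (0.25)·(0.25) + (1.25)·(1.25) + (-0.75)·(-0.75)) / 3 = 2.75/3 = 0.9167
  S = [[1.6667, -0.1667],
 [-0.1667, 0.9167]].

Step 3 — invert S. det(S) = 1.6667·0.9167 - (-0.1667)² = 1.5.
  S^{-1} = (1/det) · [[d, -b], [-b, a]] = [[0.6111, 0.1111],
 [0.1111, 1.1111]].

Step 4 — quadratic form (x̄ - mu_0)^T · S^{-1} · (x̄ - mu_0):
  S^{-1} · (x̄ - mu_0) = (-2.0556, 0.4444),
  (x̄ - mu_0)^T · [...] = (-3.5)·(-2.0556) + (0.75)·(0.4444) = 7.5278.

Step 5 — scale by n: T² = 4 · 7.5278 = 30.1111.

T² ≈ 30.1111


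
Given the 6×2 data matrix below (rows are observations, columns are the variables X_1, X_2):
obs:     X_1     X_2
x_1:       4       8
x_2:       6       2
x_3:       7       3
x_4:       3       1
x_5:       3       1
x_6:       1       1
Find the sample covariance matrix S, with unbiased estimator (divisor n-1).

Step 1 — column means:
  mean(X_1) = (4 + 6 + 7 + 3 + 3 + 1) / 6 = 24/6 = 4
  mean(X_2) = (8 + 2 + 3 + 1 + 1 + 1) / 6 = 16/6 = 2.6667

Step 2 — sample covariance S[i,j] = (1/(n-1)) · Σ_k (x_{k,i} - mean_i) · (x_{k,j} - mean_j), with n-1 = 5.
  S[X_1,X_1] = ((0)·(0) + (2)·(2) + (3)·(3) + (-1)·(-1) + (-1)·(-1) + (-3)·(-3)) / 5 = 24/5 = 4.8
  S[X_1,X_2] = ((0)·(5.3333) + (2)·(-0.6667) + (3)·(0.3333) + (-1)·(-1.6667) + (-1)·(-1.6667) + (-3)·(-1.6667)) / 5 = 8/5 = 1.6
  S[X_2,X_2] = ((5.3333)·(5.3333) + (-0.6667)·(-0.6667) + (0.3333)·(0.3333) + (-1.6667)·(-1.6667) + (-1.6667)·(-1.6667) + (-1.6667)·(-1.6667)) / 5 = 37.3333/5 = 7.4667

S is symmetric (S[j,i] = S[i,j]). Assembling:

S = [[4.8, 1.6],
 [1.6, 7.4667]]


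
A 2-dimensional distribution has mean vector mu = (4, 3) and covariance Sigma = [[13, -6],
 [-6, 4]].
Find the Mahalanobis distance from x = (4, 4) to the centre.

Step 1 — centre the observation: (x - mu) = (0, 1).

Step 2 — invert Sigma. det(Sigma) = 13·4 - (-6)² = 16.
  Sigma^{-1} = (1/det) · [[d, -b], [-b, a]] = [[0.25, 0.375],
 [0.375, 0.8125]].

Step 3 — form the quadratic (x - mu)^T · Sigma^{-1} · (x - mu):
  Sigma^{-1} · (x - mu) = (0.375, 0.8125).
  (x - mu)^T · [Sigma^{-1} · (x - mu)] = (0)·(0.375) + (1)·(0.8125) = 0.8125.

Step 4 — take square root: d = √(0.8125) ≈ 0.9014.

d(x, mu) = √(0.8125) ≈ 0.9014


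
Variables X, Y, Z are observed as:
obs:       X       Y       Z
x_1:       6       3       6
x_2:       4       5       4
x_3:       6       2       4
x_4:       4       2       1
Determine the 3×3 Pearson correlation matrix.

Step 1 — column means:
  mean(X) = (6 + 4 + 6 + 4) / 4 = 20/4 = 5
  mean(Y) = (3 + 5 + 2 + 2) / 4 = 12/4 = 3
  mean(Z) = (6 + 4 + 4 + 1) / 4 = 15/4 = 3.75

Step 2 — sample variances and covariances s[i,j] = (1/(n-1)) · Σ_k (x_{k,i} - mean_i) · (x_{k,j} - mean_j), with n-1 = 3:
  s[X,X] = ((1)·(1) + (-1)·(-1) + (1)·(1) + (-1)·(-1)) / 3 = 4/3 = 1.3333
  s[X,Y] = ((1)·(0) + (-1)·(2) + (1)·(-1) + (-1)·(-1)) / 3 = -2/3 = -0.6667
  s[X,Z] = ((1)·(2.25) + (-1)·(0.25) + (1)·(0.25) + (-1)·(-2.75)) / 3 = 5/3 = 1.6667
  s[Y,Y] = ((0)·(0) + (2)·(2) + (-1)·(-1) + (-1)·(-1)) / 3 = 6/3 = 2
  s[Y,Z] = ((0)·(2.25) + (2)·(0.25) + (-1)·(0.25) + (-1)·(-2.75)) / 3 = 3/3 = 1
  s[Z,Z] = ((2.25)·(2.25) + (0.25)·(0.25) + (0.25)·(0.25) + (-2.75)·(-2.75)) / 3 = 12.75/3 = 4.25
  Sample standard deviations s_i = √(s[i,i]):
  s(X) = √(1.3333) = 1.1547
  s(Y) = √(2) = 1.4142
  s(Z) = √(4.25) = 2.0616

Step 3 — r_{ij} = s_{ij} / (s_i · s_j):
  r[X,X] = 1 (diagonal).
  r[X,Y] = -0.6667 / (1.1547 · 1.4142) = -0.6667 / 1.633 = -0.4082
  r[X,Z] = 1.6667 / (1.1547 · 2.0616) = 1.6667 / 2.3805 = 0.7001
  r[Y,Y] = 1 (diagonal).
  r[Y,Z] = 1 / (1.4142 · 2.0616) = 1 / 2.9155 = 0.343
  r[Z,Z] = 1 (diagonal).

R is symmetric with unit diagonal. Assembling:

R = [[1, -0.4082, 0.7001],
 [-0.4082, 1, 0.343],
 [0.7001, 0.343, 1]]


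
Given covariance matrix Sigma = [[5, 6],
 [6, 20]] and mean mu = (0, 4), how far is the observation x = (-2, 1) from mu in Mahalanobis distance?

Step 1 — centre the observation: (x - mu) = (-2, -3).

Step 2 — invert Sigma. det(Sigma) = 5·20 - (6)² = 64.
  Sigma^{-1} = (1/det) · [[d, -b], [-b, a]] = [[0.3125, -0.0938],
 [-0.0938, 0.0781]].

Step 3 — form the quadratic (x - mu)^T · Sigma^{-1} · (x - mu):
  Sigma^{-1} · (x - mu) = (-0.3438, -0.0469).
  (x - mu)^T · [Sigma^{-1} · (x - mu)] = (-2)·(-0.3438) + (-3)·(-0.0469) = 0.8281.

Step 4 — take square root: d = √(0.8281) ≈ 0.91.

d(x, mu) = √(0.8281) ≈ 0.91


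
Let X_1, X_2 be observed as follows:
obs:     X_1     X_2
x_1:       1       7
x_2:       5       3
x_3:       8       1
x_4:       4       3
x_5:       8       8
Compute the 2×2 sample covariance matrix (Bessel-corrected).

Step 1 — column means:
  mean(X_1) = (1 + 5 + 8 + 4 + 8) / 5 = 26/5 = 5.2
  mean(X_2) = (7 + 3 + 1 + 3 + 8) / 5 = 22/5 = 4.4

Step 2 — sample covariance S[i,j] = (1/(n-1)) · Σ_k (x_{k,i} - mean_i) · (x_{k,j} - mean_j), with n-1 = 4.
  S[X_1,X_1] = ((-4.2)·(-4.2) + (-0.2)·(-0.2) + (2.8)·(2.8) + (-1.2)·(-1.2) + (2.8)·(2.8)) / 4 = 34.8/4 = 8.7
  S[X_1,X_2] = ((-4.2)·(2.6) + (-0.2)·(-1.4) + (2.8)·(-3.4) + (-1.2)·(-1.4) + (2.8)·(3.6)) / 4 = -8.4/4 = -2.1
  S[X_2,X_2] = ((2.6)·(2.6) + (-1.4)·(-1.4) + (-3.4)·(-3.4) + (-1.4)·(-1.4) + (3.6)·(3.6)) / 4 = 35.2/4 = 8.8

S is symmetric (S[j,i] = S[i,j]). Assembling:

S = [[8.7, -2.1],
 [-2.1, 8.8]]


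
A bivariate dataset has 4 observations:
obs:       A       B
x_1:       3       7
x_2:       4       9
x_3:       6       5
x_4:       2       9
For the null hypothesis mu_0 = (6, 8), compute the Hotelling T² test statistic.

Step 1 — sample mean vector:
  mean(A) = (3 + 4 + 6 + 2) / 4 = 15/4 = 3.75
  mean(B) = (7 + 9 + 5 + 9) / 4 = 30/4 = 7.5
  x̄ = (3.75, 7.5),  deviation x̄ - mu_0 = (3.75, 7.5) - (6, 8) = (-2.25, -0.5).

Step 2 — sample covariance matrix, S[i,j] = (1/(n-1)) · Σ_k (x_{k,i} - mean_i) · (x_{k,j} - mean_j), divisor n-1 = 3:
  S[A,A] = ((-0.75)·(-0.75) + (0.25)·(0.25) + (2.25)·(2.25) + (-1.75)·(-1.75)) / 3 = 8.75/3 = 2.9167
  S[A,B] = ((-0.75)·(-0.5) + (0.25)·(1.5) + (2.25)·(-2.5) + (-1.75)·(1.5)) / 3 = -7.5/3 = -2.5
  S[B,B] = ((-0.5)·(-0.5) + (1.5)·(1.5) + (-2.5)·(-2.5) + (1.5)·(1.5)) / 3 = 11/3 = 3.6667
  S = [[2.9167, -2.5],
 [-2.5, 3.6667]].

Step 3 — invert S. det(S) = 2.9167·3.6667 - (-2.5)² = 4.4444.
  S^{-1} = (1/det) · [[d, -b], [-b, a]] = [[0.825, 0.5625],
 [0.5625, 0.6563]].

Step 4 — quadratic form (x̄ - mu_0)^T · S^{-1} · (x̄ - mu_0):
  S^{-1} · (x̄ - mu_0) = (-2.1375, -1.5938),
  (x̄ - mu_0)^T · [...] = (-2.25)·(-2.1375) + (-0.5)·(-1.5938) = 5.6063.

Step 5 — scale by n: T² = 4 · 5.6063 = 22.425.

T² ≈ 22.425


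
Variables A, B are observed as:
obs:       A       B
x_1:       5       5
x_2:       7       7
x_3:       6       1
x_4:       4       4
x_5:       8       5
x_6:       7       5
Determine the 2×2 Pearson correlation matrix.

Step 1 — column means:
  mean(A) = (5 + 7 + 6 + 4 + 8 + 7) / 6 = 37/6 = 6.1667
  mean(B) = (5 + 7 + 1 + 4 + 5 + 5) / 6 = 27/6 = 4.5

Step 2 — sample variances and covariances s[i,j] = (1/(n-1)) · Σ_k (x_{k,i} - mean_i) · (x_{k,j} - mean_j), with n-1 = 5:
  s[A,A] = ((-1.1667)·(-1.1667) + (0.8333)·(0.8333) + (-0.1667)·(-0.1667) + (-2.1667)·(-2.1667) + (1.8333)·(1.8333) + (0.8333)·(0.8333)) / 5 = 10.8333/5 = 2.1667
  s[A,B] = ((-1.1667)·(0.5) + (0.8333)·(2.5) + (-0.1667)·(-3.5) + (-2.1667)·(-0.5) + (1.8333)·(0.5) + (0.8333)·(0.5)) / 5 = 4.5/5 = 0.9
  s[B,B] = ((0.5)·(0.5) + (2.5)·(2.5) + (-3.5)·(-3.5) + (-0.5)·(-0.5) + (0.5)·(0.5) + (0.5)·(0.5)) / 5 = 19.5/5 = 3.9
  Sample standard deviations s_i = √(s[i,i]):
  s(A) = √(2.1667) = 1.472
  s(B) = √(3.9) = 1.9748

Step 3 — r_{ij} = s_{ij} / (s_i · s_j):
  r[A,A] = 1 (diagonal).
  r[A,B] = 0.9 / (1.472 · 1.9748) = 0.9 / 2.9069 = 0.3096
  r[B,B] = 1 (diagonal).

R is symmetric with unit diagonal. Assembling:

R = [[1, 0.3096],
 [0.3096, 1]]


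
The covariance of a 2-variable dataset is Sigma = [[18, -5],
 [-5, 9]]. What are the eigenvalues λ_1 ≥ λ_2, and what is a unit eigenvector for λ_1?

Step 1 — characteristic polynomial of 2×2 Sigma:
  det(Sigma - λI) = λ² - trace · λ + det = 0.
  trace = 18 + 9 = 27, det = 18·9 - (-5)² = 137.
Step 2 — discriminant:
  Δ = trace² - 4·det = 729 - 548 = 181.
Step 3 — eigenvalues:
  λ = (trace ± √Δ)/2 = (27 ± 13.4536)/2,
  λ_1 = 20.2268,  λ_2 = 6.7732.

Step 4 — unit eigenvector for λ_1: solve (Sigma - λ_1 I)v = 0. First row:
  (18 - 20.2268)·v_x + (-5)·v_y = 0, i.e. (-2.2268)·v_x + (-5)·v_y = 0,
  so v ∝ (b, λ_1 - a) = (-5, 2.2268); multiply by -1 so the first entry is positive: u = (5, -2.2268).
  ||u|| = √((5)² + (-2.2268)²) = √(29.9587) ≈ 5.4735,
  v_1 = u/||u|| ≈ (0.9135, -0.4068) (||v_1|| = 1).

λ_1 = 20.2268,  λ_2 = 6.7732;  v_1 ≈ (0.9135, -0.4068)


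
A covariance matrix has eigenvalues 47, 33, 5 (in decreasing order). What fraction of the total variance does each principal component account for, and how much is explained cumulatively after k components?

Step 1 — total variance = trace(Sigma) = Σ λ_i = 47 + 33 + 5 = 85.

Step 2 — fraction explained by component i = λ_i / Σ λ:
  PC1: 47/85 = 0.5529
  PC2: 33/85 = 0.3882
  PC3: 5/85 = 0.0588

Step 3 — cumulative fraction after k components = (λ_1 + ... + λ_k) / Σ λ:
  k = 1: 47/85 = 0.5529
  k = 2: (47 + 33)/85 = 80/85 = 0.9412
  k = 3: (47 + 33 + 5)/85 = 85/85 = 1

Summary (fraction, with percent):

explained: PC1 0.5529 (55.29%), PC2 0.3882 (38.82%), PC3 0.0588 (5.88%);  cumulative: 0.5529, 0.9412, 1


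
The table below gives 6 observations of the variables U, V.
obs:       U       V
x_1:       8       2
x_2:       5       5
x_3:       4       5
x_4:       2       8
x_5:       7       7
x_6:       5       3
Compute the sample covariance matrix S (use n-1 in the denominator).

Step 1 — column means:
  mean(U) = (8 + 5 + 4 + 2 + 7 + 5) / 6 = 31/6 = 5.1667
  mean(V) = (2 + 5 + 5 + 8 + 7 + 3) / 6 = 30/6 = 5

Step 2 — sample covariance S[i,j] = (1/(n-1)) · Σ_k (x_{k,i} - mean_i) · (x_{k,j} - mean_j), with n-1 = 5.
  S[U,U] = ((2.8333)·(2.8333) + (-0.1667)·(-0.1667) + (-1.1667)·(-1.1667) + (-3.1667)·(-3.1667) + (1.8333)·(1.8333) + (-0.1667)·(-0.1667)) / 5 = 22.8333/5 = 4.5667
  S[U,V] = ((2.8333)·(-3) + (-0.1667)·(0) + (-1.1667)·(0) + (-3.1667)·(3) + (1.8333)·(2) + (-0.1667)·(-2)) / 5 = -14/5 = -2.8
  S[V,V] = ((-3)·(-3) + (0)·(0) + (0)·(0) + (3)·(3) + (2)·(2) + (-2)·(-2)) / 5 = 26/5 = 5.2

S is symmetric (S[j,i] = S[i,j]). Assembling:

S = [[4.5667, -2.8],
 [-2.8, 5.2]]


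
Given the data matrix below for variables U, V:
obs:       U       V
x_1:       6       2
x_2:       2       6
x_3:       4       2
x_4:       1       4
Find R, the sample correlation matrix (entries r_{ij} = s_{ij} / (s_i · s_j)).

Step 1 — column means:
  mean(U) = (6 + 2 + 4 + 1) / 4 = 13/4 = 3.25
  mean(V) = (2 + 6 + 2 + 4) / 4 = 14/4 = 3.5

Step 2 — sample variances and covariances s[i,j] = (1/(n-1)) · Σ_k (x_{k,i} - mean_i) · (x_{k,j} - mean_j), with n-1 = 3:
  s[U,U] = ((2.75)·(2.75) + (-1.25)·(-1.25) + (0.75)·(0.75) + (-2.25)·(-2.25)) / 3 = 14.75/3 = 4.9167
  s[U,V] = ((2.75)·(-1.5) + (-1.25)·(2.5) + (0.75)·(-1.5) + (-2.25)·(0.5)) / 3 = -9.5/3 = -3.1667
  s[V,V] = ((-1.5)·(-1.5) + (2.5)·(2.5) + (-1.5)·(-1.5) + (0.5)·(0.5)) / 3 = 11/3 = 3.6667
  Sample standard deviations s_i = √(s[i,i]):
  s(U) = √(4.9167) = 2.2174
  s(V) = √(3.6667) = 1.9149

Step 3 — r_{ij} = s_{ij} / (s_i · s_j):
  r[U,U] = 1 (diagonal).
  r[U,V] = -3.1667 / (2.2174 · 1.9149) = -3.1667 / 4.2459 = -0.7458
  r[V,V] = 1 (diagonal).

R is symmetric with unit diagonal. Assembling:

R = [[1, -0.7458],
 [-0.7458, 1]]


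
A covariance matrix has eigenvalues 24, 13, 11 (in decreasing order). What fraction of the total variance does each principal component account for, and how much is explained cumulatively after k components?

Step 1 — total variance = trace(Sigma) = Σ λ_i = 24 + 13 + 11 = 48.

Step 2 — fraction explained by component i = λ_i / Σ λ:
  PC1: 24/48 = 0.5
  PC2: 13/48 = 0.2708
  PC3: 11/48 = 0.2292

Step 3 — cumulative fraction after k components = (λ_1 + ... + λ_k) / Σ λ:
  k = 1: 24/48 = 0.5
  k = 2: (24 + 13)/48 = 37/48 = 0.7708
  k = 3: (24 + 13 + 11)/48 = 48/48 = 1

Summary (fraction, with percent):

explained: PC1 0.5 (50%), PC2 0.2708 (27.08%), PC3 0.2292 (22.92%);  cumulative: 0.5, 0.7708, 1


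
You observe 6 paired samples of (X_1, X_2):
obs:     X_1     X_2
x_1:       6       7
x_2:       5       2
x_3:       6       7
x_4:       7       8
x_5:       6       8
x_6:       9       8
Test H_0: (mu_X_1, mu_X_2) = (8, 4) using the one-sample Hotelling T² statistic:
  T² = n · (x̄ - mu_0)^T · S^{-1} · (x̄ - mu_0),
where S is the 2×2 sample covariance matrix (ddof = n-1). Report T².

Step 1 — sample mean vector:
  mean(X_1) = (6 + 5 + 6 + 7 + 6 + 9) / 6 = 39/6 = 6.5
  mean(X_2) = (7 + 2 + 7 + 8 + 8 + 8) / 6 = 40/6 = 6.6667
  x̄ = (6.5, 6.6667),  deviation x̄ - mu_0 = (6.5, 6.6667) - (8, 4) = (-1.5, 2.6667).

Step 2 — sample covariance matrix, S[i,j] = (1/(n-1)) · Σ_k (x_{k,i} - mean_i) · (x_{k,j} - mean_j), divisor n-1 = 5:
  S[X_1,X_1] = ((-0.5)·(-0.5) + (-1.5)·(-1.5) + (-0.5)·(-0.5) + (0.5)·(0.5) + (-0.5)·(-0.5) + (2.5)·(2.5)) / 5 = 9.5/5 = 1.9
  S[X_1,X_2] = ((-0.5)·(0.3333) + (-1.5)·(-4.6667) + (-0.5)·(0.3333) + (0.5)·(1.3333) + (-0.5)·(1.3333) + (2.5)·(1.3333)) / 5 = 10/5 = 2
  S[X_2,X_2] = ((0.3333)·(0.3333) + (-4.6667)·(-4.6667) + (0.3333)·(0.3333) + (1.3333)·(1.3333) + (1.3333)·(1.3333) + (1.3333)·(1.3333)) / 5 = 27.3333/5 = 5.4667
  S = [[1.9, 2],
 [2, 5.4667]].

Step 3 — invert S. det(S) = 1.9·5.4667 - (2)² = 6.3867.
  S^{-1} = (1/det) · [[d, -b], [-b, a]] = [[0.8559, -0.3132],
 [-0.3132, 0.2975]].

Step 4 — quadratic form (x̄ - mu_0)^T · S^{-1} · (x̄ - mu_0):
  S^{-1} · (x̄ - mu_0) = (-2.119, 1.263),
  (x̄ - mu_0)^T · [...] = (-1.5)·(-2.119) + (2.6667)·(1.263) = 6.5466.

Step 5 — scale by n: T² = 6 · 6.5466 = 39.2797.

T² ≈ 39.2797


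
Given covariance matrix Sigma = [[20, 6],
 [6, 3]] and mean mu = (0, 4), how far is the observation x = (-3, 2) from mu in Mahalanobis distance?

Step 1 — centre the observation: (x - mu) = (-3, -2).

Step 2 — invert Sigma. det(Sigma) = 20·3 - (6)² = 24.
  Sigma^{-1} = (1/det) · [[d, -b], [-b, a]] = [[0.125, -0.25],
 [-0.25, 0.8333]].

Step 3 — form the quadratic (x - mu)^T · Sigma^{-1} · (x - mu):
  Sigma^{-1} · (x - mu) = (0.125, -0.9167).
  (x - mu)^T · [Sigma^{-1} · (x - mu)] = (-3)·(0.125) + (-2)·(-0.9167) = 1.4583.

Step 4 — take square root: d = √(1.4583) ≈ 1.2076.

d(x, mu) = √(1.4583) ≈ 1.2076


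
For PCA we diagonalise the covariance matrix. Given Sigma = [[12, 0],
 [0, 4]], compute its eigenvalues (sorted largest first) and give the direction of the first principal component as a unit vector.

Step 1 — characteristic polynomial of 2×2 Sigma:
  det(Sigma - λI) = λ² - trace · λ + det = 0.
  trace = 12 + 4 = 16, det = 12·4 - (0)² = 48.
Step 2 — discriminant:
  Δ = trace² - 4·det = 256 - 192 = 64.
Step 3 — eigenvalues:
  λ = (trace ± √Δ)/2 = (16 ± 8)/2,
  λ_1 = 12,  λ_2 = 4.

Step 4 — unit eigenvector for λ_1: Sigma is diagonal, so its eigenvectors are the coordinate axes. λ_1 = 12 is the diagonal entry on the first coordinate axis, hence
  v_1 = (1, 0) (||v_1|| = 1).

λ_1 = 12,  λ_2 = 4;  v_1 ≈ (1, 0)


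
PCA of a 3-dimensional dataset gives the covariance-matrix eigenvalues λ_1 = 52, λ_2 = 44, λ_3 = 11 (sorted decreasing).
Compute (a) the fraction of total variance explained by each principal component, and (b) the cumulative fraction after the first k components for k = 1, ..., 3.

Step 1 — total variance = trace(Sigma) = Σ λ_i = 52 + 44 + 11 = 107.

Step 2 — fraction explained by component i = λ_i / Σ λ:
  PC1: 52/107 = 0.486
  PC2: 44/107 = 0.4112
  PC3: 11/107 = 0.1028

Step 3 — cumulative fraction after k components = (λ_1 + ... + λ_k) / Σ λ:
  k = 1: 52/107 = 0.486
  k = 2: (52 + 44)/107 = 96/107 = 0.8972
  k = 3: (52 + 44 + 11)/107 = 107/107 = 1

Summary (fraction, with percent):

explained: PC1 0.486 (48.6%), PC2 0.4112 (41.12%), PC3 0.1028 (10.28%);  cumulative: 0.486, 0.8972, 1


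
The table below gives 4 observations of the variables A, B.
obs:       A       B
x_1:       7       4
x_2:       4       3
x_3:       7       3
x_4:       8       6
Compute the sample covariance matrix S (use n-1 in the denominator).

Step 1 — column means:
  mean(A) = (7 + 4 + 7 + 8) / 4 = 26/4 = 6.5
  mean(B) = (4 + 3 + 3 + 6) / 4 = 16/4 = 4

Step 2 — sample covariance S[i,j] = (1/(n-1)) · Σ_k (x_{k,i} - mean_i) · (x_{k,j} - mean_j), with n-1 = 3.
  S[A,A] = ((0.5)·(0.5) + (-2.5)·(-2.5) + (0.5)·(0.5) + (1.5)·(1.5)) / 3 = 9/3 = 3
  S[A,B] = ((0.5)·(0) + (-2.5)·(-1) + (0.5)·(-1) + (1.5)·(2)) / 3 = 5/3 = 1.6667
  S[B,B] = ((0)·(0) + (-1)·(-1) + (-1)·(-1) + (2)·(2)) / 3 = 6/3 = 2

S is symmetric (S[j,i] = S[i,j]). Assembling:

S = [[3, 1.6667],
 [1.6667, 2]]


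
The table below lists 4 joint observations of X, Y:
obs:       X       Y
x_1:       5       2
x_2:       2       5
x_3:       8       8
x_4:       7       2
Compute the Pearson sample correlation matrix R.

Step 1 — column means:
  mean(X) = (5 + 2 + 8 + 7) / 4 = 22/4 = 5.5
  mean(Y) = (2 + 5 + 8 + 2) / 4 = 17/4 = 4.25

Step 2 — sample variances and covariances s[i,j] = (1/(n-1)) · Σ_k (x_{k,i} - mean_i) · (x_{k,j} - mean_j), with n-1 = 3:
  s[X,X] = ((-0.5)·(-0.5) + (-3.5)·(-3.5) + (2.5)·(2.5) + (1.5)·(1.5)) / 3 = 21/3 = 7
  s[X,Y] = ((-0.5)·(-2.25) + (-3.5)·(0.75) + (2.5)·(3.75) + (1.5)·(-2.25)) / 3 = 4.5/3 = 1.5
  s[Y,Y] = ((-2.25)·(-2.25) + (0.75)·(0.75) + (3.75)·(3.75) + (-2.25)·(-2.25)) / 3 = 24.75/3 = 8.25
  Sample standard deviations s_i = √(s[i,i]):
  s(X) = √(7) = 2.6458
  s(Y) = √(8.25) = 2.8723

Step 3 — r_{ij} = s_{ij} / (s_i · s_j):
  r[X,X] = 1 (diagonal).
  r[X,Y] = 1.5 / (2.6458 · 2.8723) = 1.5 / 7.5993 = 0.1974
  r[Y,Y] = 1 (diagonal).

R is symmetric with unit diagonal. Assembling:

R = [[1, 0.1974],
 [0.1974, 1]]


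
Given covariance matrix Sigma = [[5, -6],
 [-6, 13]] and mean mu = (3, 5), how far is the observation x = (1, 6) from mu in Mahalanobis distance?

Step 1 — centre the observation: (x - mu) = (-2, 1).

Step 2 — invert Sigma. det(Sigma) = 5·13 - (-6)² = 29.
  Sigma^{-1} = (1/det) · [[d, -b], [-b, a]] = [[0.4483, 0.2069],
 [0.2069, 0.1724]].

Step 3 — form the quadratic (x - mu)^T · Sigma^{-1} · (x - mu):
  Sigma^{-1} · (x - mu) = (-0.6897, -0.2414).
  (x - mu)^T · [Sigma^{-1} · (x - mu)] = (-2)·(-0.6897) + (1)·(-0.2414) = 1.1379.

Step 4 — take square root: d = √(1.1379) ≈ 1.0667.

d(x, mu) = √(1.1379) ≈ 1.0667


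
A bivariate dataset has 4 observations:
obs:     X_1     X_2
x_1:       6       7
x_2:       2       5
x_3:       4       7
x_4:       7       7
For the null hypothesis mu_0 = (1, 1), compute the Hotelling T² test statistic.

Step 1 — sample mean vector:
  mean(X_1) = (6 + 2 + 4 + 7) / 4 = 19/4 = 4.75
  mean(X_2) = (7 + 5 + 7 + 7) / 4 = 26/4 = 6.5
  x̄ = (4.75, 6.5),  deviation x̄ - mu_0 = (4.75, 6.5) - (1, 1) = (3.75, 5.5).

Step 2 — sample covariance matrix, S[i,j] = (1/(n-1)) · Σ_k (x_{k,i} - mean_i) · (x_{k,j} - mean_j), divisor n-1 = 3:
  S[X_1,X_1] = ((1.25)·(1.25) + (-2.75)·(-2.75) + (-0.75)·(-0.75) + (2.25)·(2.25)) / 3 = 14.75/3 = 4.9167
  S[X_1,X_2] = ((1.25)·(0.5) + (-2.75)·(-1.5) + (-0.75)·(0.5) + (2.25)·(0.5)) / 3 = 5.5/3 = 1.8333
  S[X_2,X_2] = ((0.5)·(0.5) + (-1.5)·(-1.5) + (0.5)·(0.5) + (0.5)·(0.5)) / 3 = 3/3 = 1
  S = [[4.9167, 1.8333],
 [1.8333, 1]].

Step 3 — invert S. det(S) = 4.9167·1 - (1.8333)² = 1.5556.
  S^{-1} = (1/det) · [[d, -b], [-b, a]] = [[0.6429, -1.1786],
 [-1.1786, 3.1607]].

Step 4 — quadratic form (x̄ - mu_0)^T · S^{-1} · (x̄ - mu_0):
  S^{-1} · (x̄ - mu_0) = (-4.0714, 12.9643),
  (x̄ - mu_0)^T · [...] = (3.75)·(-4.0714) + (5.5)·(12.9643) = 56.0357.

Step 5 — scale by n: T² = 4 · 56.0357 = 224.1429.

T² ≈ 224.1429


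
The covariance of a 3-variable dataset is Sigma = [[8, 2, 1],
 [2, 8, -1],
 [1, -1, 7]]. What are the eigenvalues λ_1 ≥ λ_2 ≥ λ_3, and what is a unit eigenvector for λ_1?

Step 1 — characteristic polynomial p(λ) = det(λI - Sigma) = λ³ - tr·λ² + c_1·λ - det, where tr = trace, c_1 = sum of the principal 2×2 minors, det = det(Sigma):
  tr = 8 + 8 + 7 = 23,
  c_1 = (8·8 - (2)²) + (8·7 - (1)²) + (8·7 - (-1)²) = 60 + 55 + 55 = 170,
  det = 8·(8·7 - (-1)²) - (2)·((2)·7 - (-1)·(1)) + (1)·((2)·(-1) - 8·(1)) = 8·(55) - (2)·(15) + (1)·(-10) = 400.
  So p(λ) = λ³ - 23λ² + 170λ - 400.
Step 2 — look for an integer root (rational root theorem: any rational root is an integer divisor of 400). Testing λ = 5:
  p(5) = 125 - 575 + 850 - 400 = 0  ✓
  Dividing out (λ - 5): p(λ) = (λ - 5)(λ² - 18λ + 80).
Step 3 — remaining eigenvalues from the quadratic λ² - 18λ + 80 = 0:
  Δ = 18² - 4·80 = 324 - 320 = 4,  λ = (18 ± √4)/2 = (18 ± 2)/2 = 10 or 8.
  Sorted: λ_1 = 10,  λ_2 = 8,  λ_3 = 5  (check: sum = 23 = tr ✓).

Step 4 — unit eigenvector for λ_1 = 10: v spans the null space of (Sigma - λ_1 I), whose rows are
  r_1 = (-2, 2, 1),  r_2 = (2, -2, -1),  r_3 = (1, -1, -3).
  v is orthogonal to every row, so take v ∝ r_1 × r_3 = ((2)·(-3) - (1)·(-1), (1)·(1) - (-2)·(-3), (-2)·(-1) - (2)·(1)) = (-5, -5, 0).
  Rescale (divide by 5; multiply by -1 so the first nonzero entry is positive): u = (1, 1, 0).
  ||u|| = √((1)² + (1)² + (0)²) = √(2) ≈ 1.4142,  v_1 = u/||u|| ≈ (0.7071, 0.7071, 0) (||v_1|| = 1).

λ_1 = 10,  λ_2 = 8,  λ_3 = 5;  v_1 ≈ (0.7071, 0.7071, 0)


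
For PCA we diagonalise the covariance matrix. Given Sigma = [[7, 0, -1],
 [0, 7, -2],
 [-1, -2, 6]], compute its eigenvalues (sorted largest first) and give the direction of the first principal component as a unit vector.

Step 1 — characteristic polynomial p(λ) = det(λI - Sigma) = λ³ - tr·λ² + c_1·λ - det, where tr = trace, c_1 = sum of the principal 2×2 minors, det = det(Sigma):
  tr = 7 + 7 + 6 = 20,
  c_1 = (7·7 - (0)²) + (7·6 - (-1)²) + (7·6 - (-2)²) = 49 + 41 + 38 = 128,
  det = 7·(7·6 - (-2)²) - (0)·((0)·6 - (-2)·(-1)) + (-1)·((0)·(-2) - 7·(-1)) = 7·(38) - (0)·(-2) + (-1)·(7) = 259.
  So p(λ) = λ³ - 20λ² + 128λ - 259.
Step 2 — look for an integer root (rational root theorem: any rational root is an integer divisor of 259). Testing λ = 7:
  p(7) = 343 - 980 + 896 - 259 = 0  ✓
  Dividing out (λ - 7): p(λ) = (λ - 7)(λ² - 13λ + 37).
Step 3 — remaining eigenvalues from the quadratic λ² - 13λ + 37 = 0:
  Δ = 13² - 4·37 = 169 - 148 = 21,  λ = (13 ± √21)/2 = (13 ± 4.5826)/2 ≈ 8.7913 or 4.2087.
  Sorted: λ_1 = 8.7913,  λ_2 = 7,  λ_3 = 4.2087  (check: sum = 20 = tr ✓).

Step 4 — unit eigenvector for λ_1 ≈ 8.7913: v spans the null space of (Sigma - λ_1 I), whose rows are
  r_1 = (-1.7913, 0, -1),  r_2 = (0, -1.7913, -2),  r_3 = (-1, -2, -2.7913).
  v is orthogonal to every row, so take v ∝ r_1 × r_2 = ((0)·(-2) - (-1)·(-1.7913), (-1)·(0) - (-1.7913)·(-2), (-1.7913)·(-1.7913) - (0)·(0)) ≈ (-1.7913, -3.5826, 3.2087).
  Rescale (multiply by -1 so the first nonzero entry is positive): u = (1.7913, 3.5826, -3.2087).
  ||u|| = √((1.7913)² + (3.5826)² + (-3.2087)²) = √(26.3394) ≈ 5.1322,  v_1 = u/||u|| ≈ (0.349, 0.6981, -0.6252) (||v_1|| = 1).

λ_1 = 8.7913,  λ_2 = 7,  λ_3 = 4.2087;  v_1 ≈ (0.349, 0.6981, -0.6252)


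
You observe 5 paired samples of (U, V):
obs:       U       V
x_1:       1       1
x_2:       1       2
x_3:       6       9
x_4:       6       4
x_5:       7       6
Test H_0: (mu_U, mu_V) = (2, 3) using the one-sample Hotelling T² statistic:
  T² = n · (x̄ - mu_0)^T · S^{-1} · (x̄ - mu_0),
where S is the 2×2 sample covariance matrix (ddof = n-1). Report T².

Step 1 — sample mean vector:
  mean(U) = (1 + 1 + 6 + 6 + 7) / 5 = 21/5 = 4.2
  mean(V) = (1 + 2 + 9 + 4 + 6) / 5 = 22/5 = 4.4
  x̄ = (4.2, 4.4),  deviation x̄ - mu_0 = (4.2, 4.4) - (2, 3) = (2.2, 1.4).

Step 2 — sample covariance matrix, S[i,j] = (1/(n-1)) · Σ_k (x_{k,i} - mean_i) · (x_{k,j} - mean_j), divisor n-1 = 4:
  S[U,U] = ((-3.2)·(-3.2) + (-3.2)·(-3.2) + (1.8)·(1.8) + (1.8)·(1.8) + (2.8)·(2.8)) / 4 = 34.8/4 = 8.7
  S[U,V] = ((-3.2)·(-3.4) + (-3.2)·(-2.4) + (1.8)·(4.6) + (1.8)·(-0.4) + (2.8)·(1.6)) / 4 = 30.6/4 = 7.65
  S[V,V] = ((-3.4)·(-3.4) + (-2.4)·(-2.4) + (4.6)·(4.6) + (-0.4)·(-0.4) + (1.6)·(1.6)) / 4 = 41.2/4 = 10.3
  S = [[8.7, 7.65],
 [7.65, 10.3]].

Step 3 — invert S. det(S) = 8.7·10.3 - (7.65)² = 31.0875.
  S^{-1} = (1/det) · [[d, -b], [-b, a]] = [[0.3313, -0.2461],
 [-0.2461, 0.2799]].

Step 4 — quadratic form (x̄ - mu_0)^T · S^{-1} · (x̄ - mu_0):
  S^{-1} · (x̄ - mu_0) = (0.3844, -0.1496),
  (x̄ - mu_0)^T · [...] = (2.2)·(0.3844) + (1.4)·(-0.1496) = 0.6363.

Step 5 — scale by n: T² = 5 · 0.6363 = 3.1813.

T² ≈ 3.1813


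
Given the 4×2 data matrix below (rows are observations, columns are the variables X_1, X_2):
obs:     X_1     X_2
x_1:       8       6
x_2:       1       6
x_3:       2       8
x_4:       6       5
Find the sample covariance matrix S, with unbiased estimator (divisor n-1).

Step 1 — column means:
  mean(X_1) = (8 + 1 + 2 + 6) / 4 = 17/4 = 4.25
  mean(X_2) = (6 + 6 + 8 + 5) / 4 = 25/4 = 6.25

Step 2 — sample covariance S[i,j] = (1/(n-1)) · Σ_k (x_{k,i} - mean_i) · (x_{k,j} - mean_j), with n-1 = 3.
  S[X_1,X_1] = ((3.75)·(3.75) + (-3.25)·(-3.25) + (-2.25)·(-2.25) + (1.75)·(1.75)) / 3 = 32.75/3 = 10.9167
  S[X_1,X_2] = ((3.75)·(-0.25) + (-3.25)·(-0.25) + (-2.25)·(1.75) + (1.75)·(-1.25)) / 3 = -6.25/3 = -2.0833
  S[X_2,X_2] = ((-0.25)·(-0.25) + (-0.25)·(-0.25) + (1.75)·(1.75) + (-1.25)·(-1.25)) / 3 = 4.75/3 = 1.5833

S is symmetric (S[j,i] = S[i,j]). Assembling:

S = [[10.9167, -2.0833],
 [-2.0833, 1.5833]]


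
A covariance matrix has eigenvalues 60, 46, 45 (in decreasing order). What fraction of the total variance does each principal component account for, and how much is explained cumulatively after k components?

Step 1 — total variance = trace(Sigma) = Σ λ_i = 60 + 46 + 45 = 151.

Step 2 — fraction explained by component i = λ_i / Σ λ:
  PC1: 60/151 = 0.3974
  PC2: 46/151 = 0.3046
  PC3: 45/151 = 0.298

Step 3 — cumulative fraction after k components = (λ_1 + ... + λ_k) / Σ λ:
  k = 1: 60/151 = 0.3974
  k = 2: (60 + 46)/151 = 106/151 = 0.702
  k = 3: (60 + 46 + 45)/151 = 151/151 = 1

Summary (fraction, with percent):

explained: PC1 0.3974 (39.74%), PC2 0.3046 (30.46%), PC3 0.298 (29.8%);  cumulative: 0.3974, 0.702, 1


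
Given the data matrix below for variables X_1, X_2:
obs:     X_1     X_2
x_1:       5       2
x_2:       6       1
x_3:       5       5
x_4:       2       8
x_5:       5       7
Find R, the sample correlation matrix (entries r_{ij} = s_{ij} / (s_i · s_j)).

Step 1 — column means:
  mean(X_1) = (5 + 6 + 5 + 2 + 5) / 5 = 23/5 = 4.6
  mean(X_2) = (2 + 1 + 5 + 8 + 7) / 5 = 23/5 = 4.6

Step 2 — sample variances and covariances s[i,j] = (1/(n-1)) · Σ_k (x_{k,i} - mean_i) · (x_{k,j} - mean_j), with n-1 = 4:
  s[X_1,X_1] = ((0.4)·(0.4) + (1.4)·(1.4) + (0.4)·(0.4) + (-2.6)·(-2.6) + (0.4)·(0.4)) / 4 = 9.2/4 = 2.3
  s[X_1,X_2] = ((0.4)·(-2.6) + (1.4)·(-3.6) + (0.4)·(0.4) + (-2.6)·(3.4) + (0.4)·(2.4)) / 4 = -13.8/4 = -3.45
  s[X_2,X_2] = ((-2.6)·(-2.6) + (-3.6)·(-3.6) + (0.4)·(0.4) + (3.4)·(3.4) + (2.4)·(2.4)) / 4 = 37.2/4 = 9.3
  Sample standard deviations s_i = √(s[i,i]):
  s(X_1) = √(2.3) = 1.5166
  s(X_2) = √(9.3) = 3.0496

Step 3 — r_{ij} = s_{ij} / (s_i · s_j):
  r[X_1,X_1] = 1 (diagonal).
  r[X_1,X_2] = -3.45 / (1.5166 · 3.0496) = -3.45 / 4.6249 = -0.746
  r[X_2,X_2] = 1 (diagonal).

R is symmetric with unit diagonal. Assembling:

R = [[1, -0.746],
 [-0.746, 1]]


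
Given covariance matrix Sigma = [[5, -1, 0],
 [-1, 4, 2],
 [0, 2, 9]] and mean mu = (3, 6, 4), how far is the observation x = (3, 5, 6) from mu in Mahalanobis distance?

Step 1 — centre the observation: (x - mu) = (0, -1, 2).

Step 2 — invert Sigma (cofactor / det for 3×3, or solve directly):
  Sigma^{-1} = [[0.2119, 0.0596, -0.0132],
 [0.0596, 0.298, -0.0662],
 [-0.0132, -0.0662, 0.1258]].

Step 3 — form the quadratic (x - mu)^T · Sigma^{-1} · (x - mu):
  Sigma^{-1} · (x - mu) = (-0.0861, -0.4305, 0.3179).
  (x - mu)^T · [Sigma^{-1} · (x - mu)] = (0)·(-0.0861) + (-1)·(-0.4305) + (2)·(0.3179) = 1.0662.

Step 4 — take square root: d = √(1.0662) ≈ 1.0326.

d(x, mu) = √(1.0662) ≈ 1.0326


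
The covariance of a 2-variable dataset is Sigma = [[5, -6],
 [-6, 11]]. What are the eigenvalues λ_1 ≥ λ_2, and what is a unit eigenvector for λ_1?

Step 1 — characteristic polynomial of 2×2 Sigma:
  det(Sigma - λI) = λ² - trace · λ + det = 0.
  trace = 5 + 11 = 16, det = 5·11 - (-6)² = 19.
Step 2 — discriminant:
  Δ = trace² - 4·det = 256 - 76 = 180.
Step 3 — eigenvalues:
  λ = (trace ± √Δ)/2 = (16 ± 13.4164)/2,
  λ_1 = 14.7082,  λ_2 = 1.2918.

Step 4 — unit eigenvector for λ_1: solve (Sigma - λ_1 I)v = 0. First row:
  (5 - 14.7082)·v_x + (-6)·v_y = 0, i.e. (-9.7082)·v_x + (-6)·v_y = 0,
  so v ∝ (b, λ_1 - a) = (-6, 9.7082); multiply by -1 so the first entry is positive: u = (6, -9.7082).
  ||u|| = √((6)² + (-9.7082)²) = √(130.2492) ≈ 11.4127,
  v_1 = u/||u|| ≈ (0.5257, -0.8507) (||v_1|| = 1).

λ_1 = 14.7082,  λ_2 = 1.2918;  v_1 ≈ (0.5257, -0.8507)


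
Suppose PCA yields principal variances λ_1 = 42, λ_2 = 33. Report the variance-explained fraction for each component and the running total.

Step 1 — total variance = trace(Sigma) = Σ λ_i = 42 + 33 = 75.

Step 2 — fraction explained by component i = λ_i / Σ λ:
  PC1: 42/75 = 0.56
  PC2: 33/75 = 0.44

Step 3 — cumulative fraction after k components = (λ_1 + ... + λ_k) / Σ λ:
  k = 1: 42/75 = 0.56
  k = 2: (42 + 33)/75 = 75/75 = 1

Summary (fraction, with percent):

explained: PC1 0.56 (56%), PC2 0.44 (44%);  cumulative: 0.56, 1


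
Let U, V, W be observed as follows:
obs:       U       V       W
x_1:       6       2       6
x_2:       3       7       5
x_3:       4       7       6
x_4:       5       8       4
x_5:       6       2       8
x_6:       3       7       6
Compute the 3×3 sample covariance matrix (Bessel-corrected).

Step 1 — column means:
  mean(U) = (6 + 3 + 4 + 5 + 6 + 3) / 6 = 27/6 = 4.5
  mean(V) = (2 + 7 + 7 + 8 + 2 + 7) / 6 = 33/6 = 5.5
  mean(W) = (6 + 5 + 6 + 4 + 8 + 6) / 6 = 35/6 = 5.8333

Step 2 — sample covariance S[i,j] = (1/(n-1)) · Σ_k (x_{k,i} - mean_i) · (x_{k,j} - mean_j), with n-1 = 5.
  S[U,U] = ((1.5)·(1.5) + (-1.5)·(-1.5) + (-0.5)·(-0.5) + (0.5)·(0.5) + (1.5)·(1.5) + (-1.5)·(-1.5)) / 5 = 9.5/5 = 1.9
  S[U,V] = ((1.5)·(-3.5) + (-1.5)·(1.5) + (-0.5)·(1.5) + (0.5)·(2.5) + (1.5)·(-3.5) + (-1.5)·(1.5)) / 5 = -14.5/5 = -2.9
  S[U,W] = ((1.5)·(0.1667) + (-1.5)·(-0.8333) + (-0.5)·(0.1667) + (0.5)·(-1.8333) + (1.5)·(2.1667) + (-1.5)·(0.1667)) / 5 = 3.5/5 = 0.7
  S[V,V] = ((-3.5)·(-3.5) + (1.5)·(1.5) + (1.5)·(1.5) + (2.5)·(2.5) + (-3.5)·(-3.5) + (1.5)·(1.5)) / 5 = 37.5/5 = 7.5
  S[V,W] = ((-3.5)·(0.1667) + (1.5)·(-0.8333) + (1.5)·(0.1667) + (2.5)·(-1.8333) + (-3.5)·(2.1667) + (1.5)·(0.1667)) / 5 = -13.5/5 = -2.7
  S[W,W] = ((0.1667)·(0.1667) + (-0.8333)·(-0.8333) + (0.1667)·(0.1667) + (-1.8333)·(-1.8333) + (2.1667)·(2.1667) + (0.1667)·(0.1667)) / 5 = 8.8333/5 = 1.7667

S is symmetric (S[j,i] = S[i,j]). Assembling:

S = [[1.9, -2.9, 0.7],
 [-2.9, 7.5, -2.7],
 [0.7, -2.7, 1.7667]]


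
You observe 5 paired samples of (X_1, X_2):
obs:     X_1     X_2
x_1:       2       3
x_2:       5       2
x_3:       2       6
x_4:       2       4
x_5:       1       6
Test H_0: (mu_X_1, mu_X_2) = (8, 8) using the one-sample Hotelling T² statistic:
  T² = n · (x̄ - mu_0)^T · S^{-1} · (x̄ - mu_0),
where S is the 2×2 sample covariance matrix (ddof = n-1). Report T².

Step 1 — sample mean vector:
  mean(X_1) = (2 + 5 + 2 + 2 + 1) / 5 = 12/5 = 2.4
  mean(X_2) = (3 + 2 + 6 + 4 + 6) / 5 = 21/5 = 4.2
  x̄ = (2.4, 4.2),  deviation x̄ - mu_0 = (2.4, 4.2) - (8, 8) = (-5.6, -3.8).

Step 2 — sample covariance matrix, S[i,j] = (1/(n-1)) · Σ_k (x_{k,i} - mean_i) · (x_{k,j} - mean_j), divisor n-1 = 4:
  S[X_1,X_1] = ((-0.4)·(-0.4) + (2.6)·(2.6) + (-0.4)·(-0.4) + (-0.4)·(-0.4) + (-1.4)·(-1.4)) / 4 = 9.2/4 = 2.3
  S[X_1,X_2] = ((-0.4)·(-1.2) + (2.6)·(-2.2) + (-0.4)·(1.8) + (-0.4)·(-0.2) + (-1.4)·(1.8)) / 4 = -8.4/4 = -2.1
  S[X_2,X_2] = ((-1.2)·(-1.2) + (-2.2)·(-2.2) + (1.8)·(1.8) + (-0.2)·(-0.2) + (1.8)·(1.8)) / 4 = 12.8/4 = 3.2
  S = [[2.3, -2.1],
 [-2.1, 3.2]].

Step 3 — invert S. det(S) = 2.3·3.2 - (-2.1)² = 2.95.
  S^{-1} = (1/det) · [[d, -b], [-b, a]] = [[1.0847, 0.7119],
 [0.7119, 0.7797]].

Step 4 — quadratic form (x̄ - mu_0)^T · S^{-1} · (x̄ - mu_0):
  S^{-1} · (x̄ - mu_0) = (-8.7797, -6.9492),
  (x̄ - mu_0)^T · [...] = (-5.6)·(-8.7797) + (-3.8)·(-6.9492) = 75.5729.

Step 5 — scale by n: T² = 5 · 75.5729 = 377.8644.

T² ≈ 377.8644


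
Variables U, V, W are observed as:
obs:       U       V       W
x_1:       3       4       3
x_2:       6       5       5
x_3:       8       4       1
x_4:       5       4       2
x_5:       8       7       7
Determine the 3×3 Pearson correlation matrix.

Step 1 — column means:
  mean(U) = (3 + 6 + 8 + 5 + 8) / 5 = 30/5 = 6
  mean(V) = (4 + 5 + 4 + 4 + 7) / 5 = 24/5 = 4.8
  mean(W) = (3 + 5 + 1 + 2 + 7) / 5 = 18/5 = 3.6

Step 2 — sample variances and covariances s[i,j] = (1/(n-1)) · Σ_k (x_{k,i} - mean_i) · (x_{k,j} - mean_j), with n-1 = 4:
  s[U,U] = ((-3)·(-3) + (0)·(0) + (2)·(2) + (-1)·(-1) + (2)·(2)) / 4 = 18/4 = 4.5
  s[U,V] = ((-3)·(-0.8) + (0)·(0.2) + (2)·(-0.8) + (-1)·(-0.8) + (2)·(2.2)) / 4 = 6/4 = 1.5
  s[U,W] = ((-3)·(-0.6) + (0)·(1.4) + (2)·(-2.6) + (-1)·(-1.6) + (2)·(3.4)) / 4 = 5/4 = 1.25
  s[V,V] = ((-0.8)·(-0.8) + (0.2)·(0.2) + (-0.8)·(-0.8) + (-0.8)·(-0.8) + (2.2)·(2.2)) / 4 = 6.8/4 = 1.7
  s[V,W] = ((-0.8)·(-0.6) + (0.2)·(1.4) + (-0.8)·(-2.6) + (-0.8)·(-1.6) + (2.2)·(3.4)) / 4 = 11.6/4 = 2.9
  s[W,W] = ((-0.6)·(-0.6) + (1.4)·(1.4) + (-2.6)·(-2.6) + (-1.6)·(-1.6) + (3.4)·(3.4)) / 4 = 23.2/4 = 5.8
  Sample standard deviations s_i = √(s[i,i]):
  s(U) = √(4.5) = 2.1213
  s(V) = √(1.7) = 1.3038
  s(W) = √(5.8) = 2.4083

Step 3 — r_{ij} = s_{ij} / (s_i · s_j):
  r[U,U] = 1 (diagonal).
  r[U,V] = 1.5 / (2.1213 · 1.3038) = 1.5 / 2.7659 = 0.5423
  r[U,W] = 1.25 / (2.1213 · 2.4083) = 1.25 / 5.1088 = 0.2447
  r[V,V] = 1 (diagonal).
  r[V,W] = 2.9 / (1.3038 · 2.4083) = 2.9 / 3.1401 = 0.9235
  r[W,W] = 1 (diagonal).

R is symmetric with unit diagonal. Assembling:

R = [[1, 0.5423, 0.2447],
 [0.5423, 1, 0.9235],
 [0.2447, 0.9235, 1]]


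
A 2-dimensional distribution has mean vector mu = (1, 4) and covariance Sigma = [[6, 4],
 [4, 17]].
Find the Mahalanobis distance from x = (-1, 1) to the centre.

Step 1 — centre the observation: (x - mu) = (-2, -3).

Step 2 — invert Sigma. det(Sigma) = 6·17 - (4)² = 86.
  Sigma^{-1} = (1/det) · [[d, -b], [-b, a]] = [[0.1977, -0.0465],
 [-0.0465, 0.0698]].

Step 3 — form the quadratic (x - mu)^T · Sigma^{-1} · (x - mu):
  Sigma^{-1} · (x - mu) = (-0.2558, -0.1163).
  (x - mu)^T · [Sigma^{-1} · (x - mu)] = (-2)·(-0.2558) + (-3)·(-0.1163) = 0.8605.

Step 4 — take square root: d = √(0.8605) ≈ 0.9276.

d(x, mu) = √(0.8605) ≈ 0.9276


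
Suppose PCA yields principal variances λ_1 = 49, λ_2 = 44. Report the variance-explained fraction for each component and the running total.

Step 1 — total variance = trace(Sigma) = Σ λ_i = 49 + 44 = 93.

Step 2 — fraction explained by component i = λ_i / Σ λ:
  PC1: 49/93 = 0.5269
  PC2: 44/93 = 0.4731

Step 3 — cumulative fraction after k components = (λ_1 + ... + λ_k) / Σ λ:
  k = 1: 49/93 = 0.5269
  k = 2: (49 + 44)/93 = 93/93 = 1

Summary (fraction, with percent):

explained: PC1 0.5269 (52.69%), PC2 0.4731 (47.31%);  cumulative: 0.5269, 1
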